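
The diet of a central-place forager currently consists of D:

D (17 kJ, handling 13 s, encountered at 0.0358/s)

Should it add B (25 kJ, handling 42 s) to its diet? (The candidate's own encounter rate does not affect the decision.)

On D alone, R = ΣλE/(1+Σλh) = 0.6086/1.465 = 0.4153 kJ/s.
Profitability of B: 25/42 = 0.5952 kJ/s.
Since 0.5952 > R, including B increases the long-run rate.

Yes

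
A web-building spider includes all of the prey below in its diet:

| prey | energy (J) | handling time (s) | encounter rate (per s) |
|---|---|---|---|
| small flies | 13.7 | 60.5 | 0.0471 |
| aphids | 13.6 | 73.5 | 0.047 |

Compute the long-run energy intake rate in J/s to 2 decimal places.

R = (0.0471×13.7 + 0.047×13.6) / (1 + 0.0471×60.5 + 0.047×73.5) = 1.284/7.304 = 0.1759 J/s.

0.18 J/s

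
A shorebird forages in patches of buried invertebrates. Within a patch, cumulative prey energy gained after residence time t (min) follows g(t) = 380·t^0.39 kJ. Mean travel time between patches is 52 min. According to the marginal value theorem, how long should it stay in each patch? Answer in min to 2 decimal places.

33.25 min

Maximise g(t)/(T+t): set derivative to zero → g'(t)(T+t) = g(t).
g'(t) = 0.39·380·t^-0.61. Setting 0.39·380·t^-0.61 = 380·t^0.39/(52+t) gives 0.39(52+t) = t, so 0.61·t = 0.39×52.
t* = 0.39×52/0.61 = 33.25 min.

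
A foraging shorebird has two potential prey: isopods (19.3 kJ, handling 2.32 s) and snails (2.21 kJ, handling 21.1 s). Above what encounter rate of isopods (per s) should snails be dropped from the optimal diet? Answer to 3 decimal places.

0.005 per s

The zero-one rule: include snails iff E₂/h₂ > λE₁/(1+λh₁). Equality gives the switch point.
λE₁h₂ = E₂ + λE₂h₁ ⇒ λ = E₂/(E₁h₂ − E₂h₁) = 2.21/(407.2 − 5.127) = 0.005496 per s.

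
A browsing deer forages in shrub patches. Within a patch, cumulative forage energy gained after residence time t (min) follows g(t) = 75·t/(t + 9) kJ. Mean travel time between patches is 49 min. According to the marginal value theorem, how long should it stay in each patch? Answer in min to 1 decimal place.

21.0 min

Optimal t* satisfies g'(t*) = g(t*)/(T + t*).
g'(t) = 75·9/(t + 9)². Setting 75·9/(t+9)² = 75t/[(t+9)(49+t)] gives 9(49+t) = t(t+9), so t² = 9×49 = 441.
t* = √441 = 21 min.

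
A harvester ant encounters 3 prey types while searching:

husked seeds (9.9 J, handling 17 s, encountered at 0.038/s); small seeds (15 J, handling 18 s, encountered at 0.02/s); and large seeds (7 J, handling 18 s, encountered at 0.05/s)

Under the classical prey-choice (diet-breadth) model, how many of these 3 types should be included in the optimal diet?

E/h in descending order: small seeds 0.833, husked seeds 0.582, large seeds 0.389 J/s. The optimal diet is the largest prefix of this list for which every included type satisfies E_i/h_i > R on the types above it.
Rate on top 1: 0.2206. husked seeds: 0.582 > 0.2206 → include.
Rate on top 2: 0.3371. large seeds: 0.389 > 0.3371 → include.
Optimal diet: small seeds, husked seeds, large seeds — 3 of 3 types.

3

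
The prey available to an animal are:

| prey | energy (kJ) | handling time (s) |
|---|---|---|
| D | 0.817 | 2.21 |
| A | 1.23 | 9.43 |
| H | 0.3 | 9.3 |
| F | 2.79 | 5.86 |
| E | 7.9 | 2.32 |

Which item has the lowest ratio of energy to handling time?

H

In descending order of E/h:
E: 7.9/2.32 = 3.41 kJ/s
F: 2.79/5.86 = 0.476 kJ/s
D: 0.817/2.21 = 0.37 kJ/s
A: 1.23/9.43 = 0.13 kJ/s
H: 0.3/9.3 = 0.0323 kJ/s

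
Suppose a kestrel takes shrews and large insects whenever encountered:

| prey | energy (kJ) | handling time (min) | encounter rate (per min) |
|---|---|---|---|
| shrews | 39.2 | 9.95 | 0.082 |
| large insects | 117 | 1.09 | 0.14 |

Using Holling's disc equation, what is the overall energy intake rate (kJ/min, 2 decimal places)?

9.95 kJ/min

R = (0.082×39.2 + 0.14×117) / (1 + 0.082×9.95 + 0.14×1.09) = 19.59/1.968 = 9.954 kJ/min.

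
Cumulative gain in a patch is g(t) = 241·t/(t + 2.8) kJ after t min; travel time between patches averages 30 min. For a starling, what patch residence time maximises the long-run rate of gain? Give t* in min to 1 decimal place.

9.2 min

By the marginal value theorem, leave when the instantaneous gain rate g'(t) equals the habitat-wide average g(t)/(T + t).
g'(t) = 241·2.8/(t + 2.8)². Setting 241·2.8/(t+2.8)² = 241t/[(t+2.8)(30+t)] gives 2.8(30+t) = t(t+2.8), so t² = 2.8×30 = 84.
t* = √84 = 9.165 min.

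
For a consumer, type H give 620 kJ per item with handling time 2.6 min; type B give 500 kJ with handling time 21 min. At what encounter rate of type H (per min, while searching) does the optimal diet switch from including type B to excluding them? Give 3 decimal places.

The zero-one rule: include type B iff E₂/h₂ > λE₁/(1+λh₁). Equality gives the switch point.
λE₁h₂ = E₂ + λE₂h₁ ⇒ λ = E₂/(E₁h₂ − E₂h₁) = 500/(1.302e+04 − 1300) = 0.04266 per min.

0.043 per min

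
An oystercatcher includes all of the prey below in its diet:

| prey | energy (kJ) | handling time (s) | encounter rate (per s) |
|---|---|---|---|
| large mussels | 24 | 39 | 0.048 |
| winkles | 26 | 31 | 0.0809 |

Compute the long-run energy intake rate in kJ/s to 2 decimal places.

0.61 kJ/s

R = Σλ_iE_i / (1 + Σλ_ih_i)
Numerator: 0.048×24 + 0.0809×26 = 3.255
Denominator: 1 + 0.048×39 + 0.0809×31 = 5.38
R = 3.255/5.38 = 0.6051 kJ/s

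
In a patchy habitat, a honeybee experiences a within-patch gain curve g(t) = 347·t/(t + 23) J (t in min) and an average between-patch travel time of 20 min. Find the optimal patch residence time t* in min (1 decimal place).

21.4 min

Optimal t* satisfies g'(t*) = g(t*)/(T + t*).
g'(t) = 347·23/(t + 23)². Setting 347·23/(t+23)² = 347t/[(t+23)(20+t)] gives 23(20+t) = t(t+23), so t² = 23×20 = 460.
t* = √460 = 21.45 min.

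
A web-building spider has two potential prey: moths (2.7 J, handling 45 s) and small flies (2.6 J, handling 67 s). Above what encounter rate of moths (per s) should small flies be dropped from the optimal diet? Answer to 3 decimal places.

0.041 per s

At the threshold, the rate on moths alone equals the profitability of small flies: λ·2.7/(1 + λ·45) = 2.6/67 = 0.03881.
Rearranging, λ(2.7 − 0.03881×45) = 0.03881, so λ = 0.03881/0.9537 = 0.04069 per s.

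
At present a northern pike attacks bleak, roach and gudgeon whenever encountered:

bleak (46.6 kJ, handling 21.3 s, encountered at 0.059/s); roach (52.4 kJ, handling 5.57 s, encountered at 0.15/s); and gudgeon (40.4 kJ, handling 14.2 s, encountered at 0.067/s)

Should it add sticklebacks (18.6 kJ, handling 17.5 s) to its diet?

No

Current rate: (0.059×46.6 + 0.15×52.4 + 0.067×40.4)/(1 + 0.059×21.3 + 0.15×5.57 + 0.067×14.2) = 3.293 kJ/s.
Profitability of sticklebacks: 18.6/17.5 = 1.063 kJ/s.
1.063 < 3.293, so adding sticklebacks would lower the average — exclude it.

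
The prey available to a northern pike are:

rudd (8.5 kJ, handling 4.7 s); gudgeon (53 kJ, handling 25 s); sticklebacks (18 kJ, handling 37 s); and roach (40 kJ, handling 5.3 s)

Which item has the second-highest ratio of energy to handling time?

gudgeon

Profitability E/h (kJ/s): rudd = 8.5/4.7 = 1.81, gudgeon = 53/25 = 2.12, sticklebacks = 18/37 = 0.486, roach = 40/5.3 = 7.55.
Ranked: roach > gudgeon > rudd > sticklebacks.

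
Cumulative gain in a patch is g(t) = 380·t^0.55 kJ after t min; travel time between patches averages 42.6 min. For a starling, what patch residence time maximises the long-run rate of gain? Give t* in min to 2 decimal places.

52.07 min

By the marginal value theorem, leave when the instantaneous gain rate g'(t) equals the habitat-wide average g(t)/(T + t).
g'(t) = 0.55·380·t^-0.45. Setting 0.55·380·t^-0.45 = 380·t^0.55/(42.6+t) gives 0.55(42.6+t) = t, so 0.45·t = 0.55×42.6.
t* = 0.55×42.6/0.45 = 52.07 min.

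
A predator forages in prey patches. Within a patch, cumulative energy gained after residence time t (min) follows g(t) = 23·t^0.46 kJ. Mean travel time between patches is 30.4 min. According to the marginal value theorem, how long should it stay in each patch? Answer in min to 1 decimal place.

By the marginal value theorem, leave when the instantaneous gain rate g'(t) equals the habitat-wide average g(t)/(T + t).
g'(t) = 0.46·23·t^-0.54. Setting 0.46·23·t^-0.54 = 23·t^0.46/(30.4+t) gives 0.46(30.4+t) = t, so 0.54·t = 0.46×30.4.
t* = 0.46×30.4/0.54 = 25.9 min.

25.9 min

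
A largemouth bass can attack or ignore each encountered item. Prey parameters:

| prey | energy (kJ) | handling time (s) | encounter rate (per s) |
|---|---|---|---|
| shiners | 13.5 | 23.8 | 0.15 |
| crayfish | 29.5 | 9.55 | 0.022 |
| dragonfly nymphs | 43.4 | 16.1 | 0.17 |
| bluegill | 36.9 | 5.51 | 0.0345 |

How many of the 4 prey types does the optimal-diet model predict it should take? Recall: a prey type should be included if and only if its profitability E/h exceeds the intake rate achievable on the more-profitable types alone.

Profitabilities (E/h, kJ/s): bluegill 6.7, crayfish 3.09, dragonfly nymphs 2.7, shiners 0.567. Add prey in this order while the next type's profitability exceeds the intake rate on those already taken.
Rate on top 1: 1.07. crayfish: 3.09 > 1.07 → include.
Rate on top 2: 1.373. dragonfly nymphs: 2.7 > 1.373 → include.
Rate on top 3: 2.248. shiners: 0.567 < 2.248 → exclude; stop.
Optimal diet: bluegill, crayfish, dragonfly nymphs — 3 of 4 types.

3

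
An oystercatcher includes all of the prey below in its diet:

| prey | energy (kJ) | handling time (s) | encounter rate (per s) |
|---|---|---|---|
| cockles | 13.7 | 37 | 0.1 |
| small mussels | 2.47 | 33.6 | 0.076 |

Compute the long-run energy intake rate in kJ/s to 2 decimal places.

Energy encountered per unit search time: 0.1×13.7 + 0.076×2.47 = 1.558 kJ/s.
Handling time per unit search time: 0.1×37 + 0.076×33.6 = 6.254.
Rate = 1.558/(1 + 6.254) = 0.2148 kJ/s.

0.21 kJ/s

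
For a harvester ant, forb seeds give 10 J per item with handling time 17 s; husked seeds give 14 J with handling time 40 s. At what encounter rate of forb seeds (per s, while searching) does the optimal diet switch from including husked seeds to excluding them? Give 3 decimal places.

Drop husked seeds once their profitability E₂/h₂ falls below the rate achievable on forb seeds alone: E₂/h₂ = λE₁/(1 + λh₁).
Solve for λ: λE₁h₂ = E₂(1 + λh₁) → λ(E₁h₂ − E₂h₁) = E₂ → λ = E₂/(E₁h₂ − E₂h₁).
λ = 14/(10×40 − 14×17) = 14/162 = 0.08642 per s.

0.086 per s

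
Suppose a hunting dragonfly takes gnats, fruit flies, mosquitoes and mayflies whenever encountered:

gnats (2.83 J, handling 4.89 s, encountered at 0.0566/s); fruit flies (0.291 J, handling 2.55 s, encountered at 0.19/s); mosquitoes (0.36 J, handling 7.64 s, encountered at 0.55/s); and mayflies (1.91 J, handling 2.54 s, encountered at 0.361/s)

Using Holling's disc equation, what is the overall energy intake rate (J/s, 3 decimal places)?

0.160 J/s

R = (0.0566×2.83 + 0.19×0.291 + 0.55×0.36 + 0.361×1.91) / (1 + 0.0566×4.89 + 0.19×2.55 + 0.55×7.64 + 0.361×2.54) = 1.103/6.88 = 0.1603 J/s.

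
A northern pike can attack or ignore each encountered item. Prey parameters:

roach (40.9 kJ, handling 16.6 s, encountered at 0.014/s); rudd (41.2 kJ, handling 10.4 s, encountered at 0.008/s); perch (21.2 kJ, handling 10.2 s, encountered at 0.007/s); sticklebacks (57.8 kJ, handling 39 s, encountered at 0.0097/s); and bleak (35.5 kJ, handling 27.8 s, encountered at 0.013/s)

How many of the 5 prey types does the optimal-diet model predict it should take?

Profitabilities (E/h, kJ/s): rudd 3.96, roach 2.46, perch 2.08, sticklebacks 1.48, bleak 1.28. Add prey in this order while the next type's profitability exceeds the intake rate on those already taken.
Rate on top 1: 0.3043. roach: 2.46 > 0.3043 → include.
Rate on top 2: 0.6858. perch: 2.08 > 0.6858 → include.
Rate on top 3: 0.7575. sticklebacks: 1.48 > 0.7575 → include.
Rate on top 4: 0.9127. bleak: 1.28 > 0.9127 → include.
Optimal diet: rudd, roach, perch, sticklebacks, bleak — 5 of 5 types.

5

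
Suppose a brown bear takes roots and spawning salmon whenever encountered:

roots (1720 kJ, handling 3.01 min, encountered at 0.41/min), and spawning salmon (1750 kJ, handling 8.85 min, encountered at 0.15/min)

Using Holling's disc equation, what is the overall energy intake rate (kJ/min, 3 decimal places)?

271.704 kJ/min

Energy encountered per unit search time: 0.41×1720 + 0.15×1750 = 967.7 kJ/min.
Handling time per unit search time: 0.41×3.01 + 0.15×8.85 = 2.562.
Rate = 967.7/(1 + 2.562) = 271.7 kJ/min.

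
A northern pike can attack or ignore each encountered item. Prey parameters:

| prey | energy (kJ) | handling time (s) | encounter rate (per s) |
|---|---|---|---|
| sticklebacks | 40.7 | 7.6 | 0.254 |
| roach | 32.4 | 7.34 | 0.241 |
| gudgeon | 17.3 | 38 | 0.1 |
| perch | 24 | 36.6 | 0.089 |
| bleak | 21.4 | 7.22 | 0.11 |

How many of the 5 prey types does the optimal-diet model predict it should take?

E/h in descending order: sticklebacks 5.36, roach 4.41, bleak 2.96, perch 0.656, gudgeon 0.455 kJ/s. The optimal diet is the largest prefix of this list for which every included type satisfies E_i/h_i > R on the types above it.
Rate on top 1: 3.528. roach: 4.41 > 3.528 → include.
Rate on top 2: 3.861. bleak: 2.96 < 3.861 → exclude; stop.
Optimal diet: sticklebacks, roach — 2 of 5 types.

2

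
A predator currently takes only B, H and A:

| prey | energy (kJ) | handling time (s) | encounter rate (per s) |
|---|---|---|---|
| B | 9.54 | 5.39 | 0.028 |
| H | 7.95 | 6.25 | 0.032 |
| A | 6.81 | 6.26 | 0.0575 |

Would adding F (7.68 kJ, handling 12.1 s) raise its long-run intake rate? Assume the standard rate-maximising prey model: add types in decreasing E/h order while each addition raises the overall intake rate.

Intake rate on the current diet: R = (0.028×9.54 + 0.032×7.95 + 0.0575×6.81) / (1 + 0.028×5.39 + 0.032×6.25 + 0.0575×6.26) = 0.9131/1.711 = 0.5337 kJ/s.
Profitability of F: 7.68/12.1 = 0.6347 kJ/s.
0.6347 > 0.5337, so adding F raises the average — include it.

Yes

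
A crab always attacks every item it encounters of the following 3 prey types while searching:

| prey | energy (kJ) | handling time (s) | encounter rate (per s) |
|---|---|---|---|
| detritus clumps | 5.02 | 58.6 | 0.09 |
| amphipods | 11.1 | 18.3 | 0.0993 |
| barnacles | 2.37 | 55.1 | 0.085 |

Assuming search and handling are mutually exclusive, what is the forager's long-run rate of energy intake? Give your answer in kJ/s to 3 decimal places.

0.137 kJ/s

R = Σλ_iE_i / (1 + Σλ_ih_i)
Numerator: 0.09×5.02 + 0.0993×11.1 + 0.085×2.37 = 1.755
Denominator: 1 + 0.09×58.6 + 0.0993×18.3 + 0.085×55.1 = 12.77
R = 1.755/12.77 = 0.1374 kJ/s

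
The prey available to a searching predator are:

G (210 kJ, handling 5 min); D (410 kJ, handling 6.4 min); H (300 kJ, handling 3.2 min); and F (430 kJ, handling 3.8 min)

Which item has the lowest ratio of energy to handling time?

Profitability E/h (kJ/min): G = 210/5 = 42, D = 410/6.4 = 64.1, H = 300/3.2 = 93.8, F = 430/3.8 = 113.
Ranked: F > H > D > G.

G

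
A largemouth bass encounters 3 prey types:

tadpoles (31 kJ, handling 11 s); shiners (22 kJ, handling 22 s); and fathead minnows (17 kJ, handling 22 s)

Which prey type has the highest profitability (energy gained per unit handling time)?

tadpoles

Profitability E/h (kJ/s): tadpoles = 31/11 = 2.82, shiners = 22/22 = 1, fathead minnows = 17/22 = 0.773.
Ranked: tadpoles > shiners > fathead minnows.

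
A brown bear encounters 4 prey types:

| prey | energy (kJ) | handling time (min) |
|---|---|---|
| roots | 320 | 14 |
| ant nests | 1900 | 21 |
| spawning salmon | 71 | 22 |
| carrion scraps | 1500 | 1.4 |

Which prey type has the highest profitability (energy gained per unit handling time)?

carrion scraps

Profitability E/h (kJ/min): roots = 320/14 = 22.9, ant nests = 1900/21 = 90.5, spawning salmon = 71/22 = 3.23, carrion scraps = 1500/1.4 = 1.07e+03.
Ranked: carrion scraps > ant nests > roots > spawning salmon.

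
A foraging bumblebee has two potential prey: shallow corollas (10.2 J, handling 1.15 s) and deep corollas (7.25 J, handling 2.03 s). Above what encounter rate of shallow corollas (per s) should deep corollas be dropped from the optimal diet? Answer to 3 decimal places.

0.586 per s

At the threshold, the rate on shallow corollas alone equals the profitability of deep corollas: λ·10.2/(1 + λ·1.15) = 7.25/2.03 = 3.571.
Rearranging, λ(10.2 − 3.571×1.15) = 3.571, so λ = 3.571/6.093 = 0.5862 per s.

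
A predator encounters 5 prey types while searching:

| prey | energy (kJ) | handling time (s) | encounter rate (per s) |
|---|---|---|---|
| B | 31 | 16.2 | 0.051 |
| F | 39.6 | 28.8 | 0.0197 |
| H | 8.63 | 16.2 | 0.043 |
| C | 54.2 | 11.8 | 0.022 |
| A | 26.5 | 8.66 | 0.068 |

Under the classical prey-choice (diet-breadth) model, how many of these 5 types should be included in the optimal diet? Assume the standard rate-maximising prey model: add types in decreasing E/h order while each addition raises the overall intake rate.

3

Profitabilities (E/h, kJ/s): C 4.59, A 3.06, B 1.91, F 1.38, H 0.533. Add prey in this order while the next type's profitability exceeds the intake rate on those already taken.
Rate on top 1: 0.9466. A: 3.06 > 0.9466 → include.
Rate on top 2: 1.62. B: 1.91 > 1.62 → include.
Rate on top 3: 1.711. F: 1.38 < 1.711 → exclude; stop.
Optimal diet: C, A, B — 3 of 5 types.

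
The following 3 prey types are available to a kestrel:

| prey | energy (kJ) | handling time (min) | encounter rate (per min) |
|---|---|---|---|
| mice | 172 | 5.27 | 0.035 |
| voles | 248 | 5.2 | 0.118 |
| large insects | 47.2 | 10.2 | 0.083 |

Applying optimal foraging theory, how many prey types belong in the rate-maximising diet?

2

Profitabilities (E/h, kJ/min): voles 47.7, mice 32.6, large insects 4.63. Add prey in this order while the next type's profitability exceeds the intake rate on those already taken.
Rate on top 1: 18.14. mice: 32.6 > 18.14 → include.
Rate on top 2: 19.62. large insects: 4.63 < 19.62 → exclude; stop.
Optimal diet: voles, mice — 2 of 3 types.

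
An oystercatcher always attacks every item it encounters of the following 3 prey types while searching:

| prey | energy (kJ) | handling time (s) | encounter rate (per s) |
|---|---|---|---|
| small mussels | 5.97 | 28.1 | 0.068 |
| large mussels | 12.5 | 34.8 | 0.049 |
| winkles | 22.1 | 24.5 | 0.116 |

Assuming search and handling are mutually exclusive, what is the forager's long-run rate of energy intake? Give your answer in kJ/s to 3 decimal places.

0.480 kJ/s

Energy encountered per unit search time: 0.068×5.97 + 0.049×12.5 + 0.116×22.1 = 3.582 kJ/s.
Handling time per unit search time: 0.068×28.1 + 0.049×34.8 + 0.116×24.5 = 6.458.
Rate = 3.582/(1 + 6.458) = 0.4803 kJ/s.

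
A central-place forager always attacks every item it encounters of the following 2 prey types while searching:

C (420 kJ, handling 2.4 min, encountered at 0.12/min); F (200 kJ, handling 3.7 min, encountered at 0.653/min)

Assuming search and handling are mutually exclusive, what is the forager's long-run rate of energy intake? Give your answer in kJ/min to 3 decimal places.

48.865 kJ/min

R = (0.12×420 + 0.653×200) / (1 + 0.12×2.4 + 0.653×3.7) = 181/3.704 = 48.86 kJ/min.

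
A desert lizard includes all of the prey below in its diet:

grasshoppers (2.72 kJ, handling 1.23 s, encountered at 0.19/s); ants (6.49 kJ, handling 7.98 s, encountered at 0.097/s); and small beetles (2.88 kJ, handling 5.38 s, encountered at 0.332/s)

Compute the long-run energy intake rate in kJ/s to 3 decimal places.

0.554 kJ/s

R = Σλ_iE_i / (1 + Σλ_ih_i)
Numerator: 0.19×2.72 + 0.097×6.49 + 0.332×2.88 = 2.102
Denominator: 1 + 0.19×1.23 + 0.097×7.98 + 0.332×5.38 = 3.794
R = 2.102/3.794 = 0.5542 kJ/s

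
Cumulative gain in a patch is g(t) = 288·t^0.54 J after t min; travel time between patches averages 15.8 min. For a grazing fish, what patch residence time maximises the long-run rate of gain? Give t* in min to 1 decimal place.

Maximise g(t)/(T+t): set derivative to zero → g'(t)(T+t) = g(t).
g'(t) = 0.54·288·t^-0.46. Setting 0.54·288·t^-0.46 = 288·t^0.54/(15.8+t) gives 0.54(15.8+t) = t, so 0.46·t = 0.54×15.8.
t* = 0.54×15.8/0.46 = 18.55 min.

18.5 min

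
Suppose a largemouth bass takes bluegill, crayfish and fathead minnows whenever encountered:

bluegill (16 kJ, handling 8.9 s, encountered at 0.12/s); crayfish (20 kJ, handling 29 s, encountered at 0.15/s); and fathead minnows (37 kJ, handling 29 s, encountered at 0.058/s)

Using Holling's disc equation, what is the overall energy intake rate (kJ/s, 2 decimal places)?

R = Σλ_iE_i / (1 + Σλ_ih_i)
Numerator: 0.12×16 + 0.15×20 + 0.058×37 = 7.066
Denominator: 1 + 0.12×8.9 + 0.15×29 + 0.058×29 = 8.1
R = 7.066/8.1 = 0.8723 kJ/s

0.87 kJ/s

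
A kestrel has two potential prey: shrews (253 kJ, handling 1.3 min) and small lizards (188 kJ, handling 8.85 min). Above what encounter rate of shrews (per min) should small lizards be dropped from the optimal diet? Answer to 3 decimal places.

0.094 per min

At the threshold, the rate on shrews alone equals the profitability of small lizards: λ·253/(1 + λ·1.3) = 188/8.85 = 21.24.
Rearranging, λ(253 − 21.24×1.3) = 21.24, so λ = 21.24/225.4 = 0.09425 per min.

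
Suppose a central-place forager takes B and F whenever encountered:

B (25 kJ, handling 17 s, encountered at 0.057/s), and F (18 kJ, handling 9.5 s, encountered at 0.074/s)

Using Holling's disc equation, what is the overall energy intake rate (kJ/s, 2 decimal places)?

1.03 kJ/s

R = Σλ_iE_i / (1 + Σλ_ih_i)
Numerator: 0.057×25 + 0.074×18 = 2.757
Denominator: 1 + 0.057×17 + 0.074×9.5 = 2.672
R = 2.757/2.672 = 1.032 kJ/s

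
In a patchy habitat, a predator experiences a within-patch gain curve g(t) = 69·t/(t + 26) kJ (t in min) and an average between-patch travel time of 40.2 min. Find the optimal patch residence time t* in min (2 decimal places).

32.33 min

Optimal t* satisfies g'(t*) = g(t*)/(T + t*).
g'(t) = 69·26/(t + 26)². Setting 69·26/(t+26)² = 69t/[(t+26)(40.2+t)] gives 26(40.2+t) = t(t+26), so t² = 26×40.2 = 1045.
t* = √1045 = 32.33 min.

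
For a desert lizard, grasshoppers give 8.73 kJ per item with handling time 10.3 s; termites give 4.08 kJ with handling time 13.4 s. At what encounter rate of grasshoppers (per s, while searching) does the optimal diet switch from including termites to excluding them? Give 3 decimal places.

Drop termites once their profitability E₂/h₂ falls below the rate achievable on grasshoppers alone: E₂/h₂ = λE₁/(1 + λh₁).
Solve for λ: λE₁h₂ = E₂(1 + λh₁) → λ(E₁h₂ − E₂h₁) = E₂ → λ = E₂/(E₁h₂ − E₂h₁).
λ = 4.08/(8.73×13.4 − 4.08×10.3) = 4.08/74.96 = 0.05443 per s.

0.054 per s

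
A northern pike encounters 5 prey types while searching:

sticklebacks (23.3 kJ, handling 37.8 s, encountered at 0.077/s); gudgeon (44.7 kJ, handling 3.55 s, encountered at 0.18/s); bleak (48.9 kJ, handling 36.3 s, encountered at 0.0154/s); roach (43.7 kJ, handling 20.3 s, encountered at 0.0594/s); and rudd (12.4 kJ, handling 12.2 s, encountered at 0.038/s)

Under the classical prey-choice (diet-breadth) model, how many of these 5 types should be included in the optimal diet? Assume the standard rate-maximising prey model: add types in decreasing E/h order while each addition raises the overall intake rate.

E/h in descending order: gudgeon 12.6, roach 2.15, bleak 1.35, rudd 1.02, sticklebacks 0.616 kJ/s. The optimal diet is the largest prefix of this list for which every included type satisfies E_i/h_i > R on the types above it.
Rate on top 1: 4.909. roach: 2.15 < 4.909 → exclude; stop.
Optimal diet: gudgeon — 1 of 5 types.

1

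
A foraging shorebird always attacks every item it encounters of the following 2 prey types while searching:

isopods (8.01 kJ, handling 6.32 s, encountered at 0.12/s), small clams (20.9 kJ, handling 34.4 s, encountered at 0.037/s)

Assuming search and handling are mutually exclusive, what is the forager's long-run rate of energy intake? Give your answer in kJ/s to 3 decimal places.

0.572 kJ/s

Energy encountered per unit search time: 0.12×8.01 + 0.037×20.9 = 1.734 kJ/s.
Handling time per unit search time: 0.12×6.32 + 0.037×34.4 = 2.031.
Rate = 1.734/(1 + 2.031) = 0.5722 kJ/s.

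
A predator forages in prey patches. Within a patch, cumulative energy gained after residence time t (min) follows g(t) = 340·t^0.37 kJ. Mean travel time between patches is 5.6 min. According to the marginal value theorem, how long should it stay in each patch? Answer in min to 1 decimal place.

By the marginal value theorem, leave when the instantaneous gain rate g'(t) equals the habitat-wide average g(t)/(T + t).
g'(t) = 0.37·340·t^-0.63. Setting 0.37·340·t^-0.63 = 340·t^0.37/(5.6+t) gives 0.37(5.6+t) = t, so 0.63·t = 0.37×5.6.
t* = 0.37×5.6/0.63 = 3.289 min.

3.3 min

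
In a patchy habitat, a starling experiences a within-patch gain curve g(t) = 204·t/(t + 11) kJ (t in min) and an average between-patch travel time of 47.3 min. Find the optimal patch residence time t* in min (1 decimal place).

22.8 min

By the marginal value theorem, leave when the instantaneous gain rate g'(t) equals the habitat-wide average g(t)/(T + t).
g'(t) = 204·11/(t + 11)². Setting 204·11/(t+11)² = 204t/[(t+11)(47.3+t)] gives 11(47.3+t) = t(t+11), so t² = 11×47.3 = 520.3.
t* = √520.3 = 22.81 min.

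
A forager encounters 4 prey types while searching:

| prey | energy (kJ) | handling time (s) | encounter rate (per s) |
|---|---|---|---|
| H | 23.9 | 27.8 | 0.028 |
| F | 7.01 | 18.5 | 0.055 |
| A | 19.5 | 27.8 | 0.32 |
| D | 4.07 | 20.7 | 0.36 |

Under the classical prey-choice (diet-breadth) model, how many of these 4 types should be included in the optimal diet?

Profitabilities (E/h, kJ/s): H 0.86, A 0.701, F 0.379, D 0.197. Add prey in this order while the next type's profitability exceeds the intake rate on those already taken.
Rate on top 1: 0.3763. A: 0.701 > 0.3763 → include.
Rate on top 2: 0.6473. F: 0.379 < 0.6473 → exclude; stop.
Optimal diet: H, A — 2 of 4 types.

2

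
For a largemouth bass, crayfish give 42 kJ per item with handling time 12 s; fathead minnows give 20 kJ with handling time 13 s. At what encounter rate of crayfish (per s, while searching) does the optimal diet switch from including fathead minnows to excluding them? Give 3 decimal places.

0.065 per s

Drop fathead minnows once their profitability E₂/h₂ falls below the rate achievable on crayfish alone: E₂/h₂ = λE₁/(1 + λh₁).
Solve for λ: λE₁h₂ = E₂(1 + λh₁) → λ(E₁h₂ − E₂h₁) = E₂ → λ = E₂/(E₁h₂ − E₂h₁).
λ = 20/(42×13 − 20×12) = 20/306 = 0.06536 per s.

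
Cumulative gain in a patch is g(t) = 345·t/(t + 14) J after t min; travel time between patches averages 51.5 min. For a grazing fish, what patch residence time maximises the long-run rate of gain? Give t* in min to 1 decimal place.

Maximise g(t)/(T+t): set derivative to zero → g'(t)(T+t) = g(t).
g'(t) = 345·14/(t + 14)². Setting 345·14/(t+14)² = 345t/[(t+14)(51.5+t)] gives 14(51.5+t) = t(t+14), so t² = 14×51.5 = 721.
t* = √721 = 26.85 min.

26.9 min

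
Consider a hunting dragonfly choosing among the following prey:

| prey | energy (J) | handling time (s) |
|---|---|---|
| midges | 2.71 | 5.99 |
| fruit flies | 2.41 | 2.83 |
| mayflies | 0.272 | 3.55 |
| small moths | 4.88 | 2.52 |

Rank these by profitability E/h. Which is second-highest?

In descending order of E/h:
small moths: 4.88/2.52 = 1.94 J/s
fruit flies: 2.41/2.83 = 0.852 J/s
midges: 2.71/5.99 = 0.452 J/s
mayflies: 0.272/3.55 = 0.0766 J/s

fruit flies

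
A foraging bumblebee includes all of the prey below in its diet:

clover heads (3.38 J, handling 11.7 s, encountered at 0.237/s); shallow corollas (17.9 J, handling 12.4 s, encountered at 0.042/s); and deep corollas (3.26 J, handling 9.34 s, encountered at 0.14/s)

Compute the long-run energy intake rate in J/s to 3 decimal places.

0.359 J/s

R = Σλ_iE_i / (1 + Σλ_ih_i)
Numerator: 0.237×3.38 + 0.042×17.9 + 0.14×3.26 = 2.009
Denominator: 1 + 0.237×11.7 + 0.042×12.4 + 0.14×9.34 = 5.601
R = 2.009/5.601 = 0.3587 J/s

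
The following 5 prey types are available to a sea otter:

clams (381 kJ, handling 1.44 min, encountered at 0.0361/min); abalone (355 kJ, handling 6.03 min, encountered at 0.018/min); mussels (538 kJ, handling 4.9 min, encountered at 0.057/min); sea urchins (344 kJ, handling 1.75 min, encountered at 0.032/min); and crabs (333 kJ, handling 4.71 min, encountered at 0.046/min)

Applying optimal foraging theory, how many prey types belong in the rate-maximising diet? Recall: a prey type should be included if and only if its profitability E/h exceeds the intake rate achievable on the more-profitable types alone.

Rank by E/h (kJ/min): clams 265, sea urchins 197, mussels 110, crabs 70.7, abalone 58.9. Include each in turn until the next type's E/h falls below the running intake rate.
Rate on top 1: 13.07. sea urchins: 197 > 13.07 → include.
Rate on top 2: 22.35. mussels: 110 > 22.35 → include.
Rate on top 3: 39.95. crabs: 70.7 > 39.95 → include.
Rate on top 4: 44.11. abalone: 58.9 > 44.11 → include.
Optimal diet: clams, sea urchins, mussels, crabs, abalone — 5 of 5 types.

5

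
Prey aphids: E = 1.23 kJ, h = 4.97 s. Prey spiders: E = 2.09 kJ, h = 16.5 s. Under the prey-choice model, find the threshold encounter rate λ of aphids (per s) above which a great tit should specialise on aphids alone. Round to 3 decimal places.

The zero-one rule: include spiders iff E₂/h₂ > λE₁/(1+λh₁). Equality gives the switch point.
λE₁h₂ = E₂ + λE₂h₁ ⇒ λ = E₂/(E₁h₂ − E₂h₁) = 2.09/(20.29 − 10.39) = 0.2109 per s.

0.211 per s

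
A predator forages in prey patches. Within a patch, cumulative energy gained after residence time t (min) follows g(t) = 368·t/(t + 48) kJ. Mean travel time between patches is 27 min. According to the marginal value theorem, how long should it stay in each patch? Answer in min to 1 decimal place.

By the marginal value theorem, leave when the instantaneous gain rate g'(t) equals the habitat-wide average g(t)/(T + t).
g'(t) = 368·48/(t + 48)². Setting 368·48/(t+48)² = 368t/[(t+48)(27+t)] gives 48(27+t) = t(t+48), so t² = 48×27 = 1296.
t* = √1296 = 36 min.

36.0 min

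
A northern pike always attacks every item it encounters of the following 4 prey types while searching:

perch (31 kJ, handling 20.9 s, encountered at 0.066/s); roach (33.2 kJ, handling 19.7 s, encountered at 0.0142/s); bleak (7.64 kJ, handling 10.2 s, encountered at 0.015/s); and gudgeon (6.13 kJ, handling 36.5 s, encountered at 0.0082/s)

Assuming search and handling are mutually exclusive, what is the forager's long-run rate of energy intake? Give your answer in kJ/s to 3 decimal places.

R = (0.066×31 + 0.0142×33.2 + 0.015×7.64 + 0.0082×6.13) / (1 + 0.066×20.9 + 0.0142×19.7 + 0.015×10.2 + 0.0082×36.5) = 2.682/3.111 = 0.8621 kJ/s.

0.862 kJ/s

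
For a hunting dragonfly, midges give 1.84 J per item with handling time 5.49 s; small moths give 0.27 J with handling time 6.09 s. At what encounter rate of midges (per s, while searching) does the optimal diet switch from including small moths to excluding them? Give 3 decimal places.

The zero-one rule: include small moths iff E₂/h₂ > λE₁/(1+λh₁). Equality gives the switch point.
λE₁h₂ = E₂ + λE₂h₁ ⇒ λ = E₂/(E₁h₂ − E₂h₁) = 0.27/(11.21 − 1.482) = 0.02777 per s.

0.028 per s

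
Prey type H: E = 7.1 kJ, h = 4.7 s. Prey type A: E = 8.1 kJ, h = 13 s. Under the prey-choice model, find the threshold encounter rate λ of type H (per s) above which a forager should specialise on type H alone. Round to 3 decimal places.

0.149 per s

At the threshold, the rate on type H alone equals the profitability of type A: λ·7.1/(1 + λ·4.7) = 8.1/13 = 0.6231.
Rearranging, λ(7.1 − 0.6231×4.7) = 0.6231, so λ = 0.6231/4.172 = 0.1494 per s.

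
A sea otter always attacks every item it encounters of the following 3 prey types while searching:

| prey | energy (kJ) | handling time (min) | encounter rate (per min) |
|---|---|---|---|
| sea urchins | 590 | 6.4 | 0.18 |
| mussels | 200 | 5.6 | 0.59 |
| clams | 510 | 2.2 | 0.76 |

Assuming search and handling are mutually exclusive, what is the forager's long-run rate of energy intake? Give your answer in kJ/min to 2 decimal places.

R = (0.18×590 + 0.59×200 + 0.76×510) / (1 + 0.18×6.4 + 0.59×5.6 + 0.76×2.2) = 611.8/7.128 = 85.83 kJ/min.

85.83 kJ/min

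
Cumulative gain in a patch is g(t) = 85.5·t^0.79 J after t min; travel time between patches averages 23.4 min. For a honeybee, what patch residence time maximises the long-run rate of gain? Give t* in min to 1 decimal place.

By the marginal value theorem, leave when the instantaneous gain rate g'(t) equals the habitat-wide average g(t)/(T + t).
g'(t) = 0.79·85.5·t^-0.21. Setting 0.79·85.5·t^-0.21 = 85.5·t^0.79/(23.4+t) gives 0.79(23.4+t) = t, so 0.21·t = 0.79×23.4.
t* = 0.79×23.4/0.21 = 88.03 min.

88.0 min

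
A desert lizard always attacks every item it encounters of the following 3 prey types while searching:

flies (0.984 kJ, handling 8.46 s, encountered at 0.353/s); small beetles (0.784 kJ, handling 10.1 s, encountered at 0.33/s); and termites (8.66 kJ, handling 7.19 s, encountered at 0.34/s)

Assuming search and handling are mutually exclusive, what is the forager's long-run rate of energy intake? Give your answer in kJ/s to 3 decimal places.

Energy encountered per unit search time: 0.353×0.984 + 0.33×0.784 + 0.34×8.66 = 3.55 kJ/s.
Handling time per unit search time: 0.353×8.46 + 0.33×10.1 + 0.34×7.19 = 8.764.
Rate = 3.55/(1 + 8.764) = 0.3636 kJ/s.

0.364 kJ/s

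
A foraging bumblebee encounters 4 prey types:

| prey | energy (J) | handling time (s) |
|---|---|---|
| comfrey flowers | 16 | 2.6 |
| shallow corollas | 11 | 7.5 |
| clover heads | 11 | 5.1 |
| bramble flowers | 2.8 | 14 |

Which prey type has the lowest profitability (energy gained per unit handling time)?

Profitability E/h (J/s): comfrey flowers = 16/2.6 = 6.15, shallow corollas = 11/7.5 = 1.47, clover heads = 11/5.1 = 2.16, bramble flowers = 2.8/14 = 0.2.
Ranked: comfrey flowers > clover heads > shallow corollas > bramble flowers.

bramble flowers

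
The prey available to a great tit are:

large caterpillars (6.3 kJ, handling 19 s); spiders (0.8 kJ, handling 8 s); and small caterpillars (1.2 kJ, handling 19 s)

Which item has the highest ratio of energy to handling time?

In descending order of E/h:
large caterpillars: 6.3/19 = 0.332 kJ/s
spiders: 0.8/8 = 0.1 kJ/s
small caterpillars: 1.2/19 = 0.0632 kJ/s

large caterpillars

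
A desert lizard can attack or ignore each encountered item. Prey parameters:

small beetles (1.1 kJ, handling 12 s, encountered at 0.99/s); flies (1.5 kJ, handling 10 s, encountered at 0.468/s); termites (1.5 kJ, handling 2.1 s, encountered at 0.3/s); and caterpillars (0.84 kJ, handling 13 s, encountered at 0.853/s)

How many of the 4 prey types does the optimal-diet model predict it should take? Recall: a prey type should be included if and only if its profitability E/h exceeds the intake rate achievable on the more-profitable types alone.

1

Profitabilities (E/h, kJ/s): termites 0.714, flies 0.15, small beetles 0.0917, caterpillars 0.0646. Add prey in this order while the next type's profitability exceeds the intake rate on those already taken.
Rate on top 1: 0.2761. flies: 0.15 < 0.2761 → exclude; stop.
Optimal diet: termites — 1 of 4 types.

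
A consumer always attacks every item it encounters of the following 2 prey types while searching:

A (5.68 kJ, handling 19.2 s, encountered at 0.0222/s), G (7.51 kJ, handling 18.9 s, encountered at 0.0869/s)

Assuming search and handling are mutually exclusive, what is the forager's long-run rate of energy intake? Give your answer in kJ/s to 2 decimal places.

0.25 kJ/s

R = Σλ_iE_i / (1 + Σλ_ih_i)
Numerator: 0.0222×5.68 + 0.0869×7.51 = 0.7787
Denominator: 1 + 0.0222×19.2 + 0.0869×18.9 = 3.069
R = 0.7787/3.069 = 0.2538 kJ/s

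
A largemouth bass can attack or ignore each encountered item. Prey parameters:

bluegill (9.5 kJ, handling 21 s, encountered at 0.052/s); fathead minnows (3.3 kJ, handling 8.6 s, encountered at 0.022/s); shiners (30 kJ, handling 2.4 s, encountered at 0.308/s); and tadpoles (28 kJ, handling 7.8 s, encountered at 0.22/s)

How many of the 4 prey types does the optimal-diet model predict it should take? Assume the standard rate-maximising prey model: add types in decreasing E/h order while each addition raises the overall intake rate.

Rank by E/h (kJ/s): shiners 12.5, tadpoles 3.59, bluegill 0.452, fathead minnows 0.384. Include each in turn until the next type's E/h falls below the running intake rate.
Rate on top 1: 5.313. tadpoles: 3.59 < 5.313 → exclude; stop.
Optimal diet: shiners — 1 of 4 types.

1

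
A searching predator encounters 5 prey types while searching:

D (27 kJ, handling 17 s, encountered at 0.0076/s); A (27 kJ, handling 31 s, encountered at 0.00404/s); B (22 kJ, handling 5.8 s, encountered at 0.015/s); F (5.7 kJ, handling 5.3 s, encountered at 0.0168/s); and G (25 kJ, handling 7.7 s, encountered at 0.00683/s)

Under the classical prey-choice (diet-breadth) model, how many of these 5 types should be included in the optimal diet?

5

Rank by E/h (kJ/s): B 3.79, G 3.25, D 1.59, F 1.08, A 0.871. Include each in turn until the next type's E/h falls below the running intake rate.
Rate on top 1: 0.3036. G: 3.25 > 0.3036 → include.
Rate on top 2: 0.4394. D: 1.59 > 0.4394 → include.
Rate on top 3: 0.5564. F: 1.08 > 0.5564 → include.
Rate on top 4: 0.5904. A: 0.871 > 0.5904 → include.
Optimal diet: B, G, D, F, A — 5 of 5 types.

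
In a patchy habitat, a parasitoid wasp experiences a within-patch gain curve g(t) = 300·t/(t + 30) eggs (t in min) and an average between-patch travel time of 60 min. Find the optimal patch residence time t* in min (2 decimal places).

Optimal t* satisfies g'(t*) = g(t*)/(T + t*).
g'(t) = 300·30/(t + 30)². Setting 300·30/(t+30)² = 300t/[(t+30)(60+t)] gives 30(60+t) = t(t+30), so t² = 30×60 = 1800.
t* = √1800 = 42.43 min.

42.43 min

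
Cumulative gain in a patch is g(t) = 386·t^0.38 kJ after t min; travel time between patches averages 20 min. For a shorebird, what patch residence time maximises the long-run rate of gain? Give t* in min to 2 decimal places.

12.26 min

By the marginal value theorem, leave when the instantaneous gain rate g'(t) equals the habitat-wide average g(t)/(T + t).
g'(t) = 0.38·386·t^-0.62. Setting 0.38·386·t^-0.62 = 386·t^0.38/(20+t) gives 0.38(20+t) = t, so 0.62·t = 0.38×20.
t* = 0.38×20/0.62 = 12.26 min.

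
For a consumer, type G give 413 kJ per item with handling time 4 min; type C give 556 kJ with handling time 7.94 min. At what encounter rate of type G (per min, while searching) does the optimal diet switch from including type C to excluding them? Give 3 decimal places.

0.527 per min

At the threshold, the rate on type G alone equals the profitability of type C: λ·413/(1 + λ·4) = 556/7.94 = 70.03.
Rearranging, λ(413 − 70.03×4) = 70.03, so λ = 70.03/132.9 = 0.5269 per min.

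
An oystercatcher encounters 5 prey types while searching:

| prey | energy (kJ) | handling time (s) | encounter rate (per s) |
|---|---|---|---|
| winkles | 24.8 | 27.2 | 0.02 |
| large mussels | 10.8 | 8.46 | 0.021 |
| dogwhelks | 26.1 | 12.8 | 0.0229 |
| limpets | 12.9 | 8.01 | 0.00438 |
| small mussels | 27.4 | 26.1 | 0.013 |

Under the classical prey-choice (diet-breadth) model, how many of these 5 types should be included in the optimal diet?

5

Rank by E/h (kJ/s): dogwhelks 2.04, limpets 1.61, large mussels 1.28, small mussels 1.05, winkles 0.912. Include each in turn until the next type's E/h falls below the running intake rate.
Rate on top 1: 0.4622. limpets: 1.61 > 0.4622 → include.
Rate on top 2: 0.4925. large mussels: 1.28 > 0.4925 → include.
Rate on top 3: 0.585. small mussels: 1.05 > 0.585 → include.
Rate on top 4: 0.6705. winkles: 0.912 > 0.6705 → include.
Optimal diet: dogwhelks, limpets, large mussels, small mussels, winkles — 5 of 5 types.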